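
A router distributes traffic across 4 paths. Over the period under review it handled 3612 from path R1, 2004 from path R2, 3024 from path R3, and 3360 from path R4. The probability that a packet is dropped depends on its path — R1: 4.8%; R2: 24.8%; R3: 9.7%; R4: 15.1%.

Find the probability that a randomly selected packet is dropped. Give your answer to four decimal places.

0.1226

Total: 3612 + 2004 + 3024 + 3360 = 12000.
P(R1) = 3612/12000 = 0.301. P(R2) = 2004/12000 = 0.167. P(R3) = 3024/12000 = 0.252. P(R4) = 3360/12000 = 0.28.
P(L) = P(L|R1)·P(R1) + P(L|R2)·P(R2) + P(L|R3)·P(R3) + P(L|R4)·P(R4)
      = 0.048·0.301 + 0.248·0.167 + 0.097·0.252 + 0.151·0.28
      = 0.014448 + 0.041416 + 0.024444 + 0.04228 = 0.122588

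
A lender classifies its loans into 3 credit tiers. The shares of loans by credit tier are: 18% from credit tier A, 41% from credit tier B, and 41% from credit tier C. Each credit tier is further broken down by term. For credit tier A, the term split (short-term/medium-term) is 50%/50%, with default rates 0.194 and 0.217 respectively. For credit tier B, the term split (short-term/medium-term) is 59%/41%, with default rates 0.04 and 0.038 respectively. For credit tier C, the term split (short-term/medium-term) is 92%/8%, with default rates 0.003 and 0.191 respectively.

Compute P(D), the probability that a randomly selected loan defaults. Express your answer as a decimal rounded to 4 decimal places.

0.0605

P(D|A) = 0.5·0.194 + 0.5·0.217 = 0.097 + 0.1085 = 0.2055
P(D|B) = 0.59·0.04 + 0.41·0.038 = 0.0236 + 0.01558 = 0.03918
P(D|C) = 0.92·0.003 + 0.08·0.191 = 0.00276 + 0.01528 = 0.01804
Then overall,
P(D) = 0.18·0.2055 + 0.41·0.03918 + 0.41·0.01804
      = 0.03699 + 0.0160638 + 0.0073964 = 0.0604502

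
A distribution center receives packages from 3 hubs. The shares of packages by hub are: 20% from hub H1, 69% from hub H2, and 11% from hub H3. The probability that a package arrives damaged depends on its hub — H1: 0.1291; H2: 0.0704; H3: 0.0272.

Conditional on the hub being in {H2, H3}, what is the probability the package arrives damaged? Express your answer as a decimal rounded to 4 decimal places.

Let S = {H2, H3}.
P(S) = 0.69 + 0.11 = 0.8.
P(D ∩ S) = 0.0704·0.69 + 0.0272·0.11 = 0.048576 + 0.002992 = 0.051568.
P(D | S) = 0.051568 / 0.8 = 0.064460…

0.0645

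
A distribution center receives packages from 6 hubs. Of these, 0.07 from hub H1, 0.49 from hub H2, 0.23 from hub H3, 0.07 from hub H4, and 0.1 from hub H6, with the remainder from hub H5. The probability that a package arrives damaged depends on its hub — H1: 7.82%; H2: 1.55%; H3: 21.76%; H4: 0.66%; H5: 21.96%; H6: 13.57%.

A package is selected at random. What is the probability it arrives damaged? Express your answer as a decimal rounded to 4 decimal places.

0.0859

P(H5) = 1 − (0.07 + 0.49 + 0.23 + 0.07 + 0.1) = 0.04.
P(D) = P(D|H1)·P(H1) + P(D|H2)·P(H2) + P(D|H3)·P(H3) + P(D|H4)·P(H4) + P(D|H5)·P(H5) + P(D|H6)·P(H6)
      = 0.0782·0.07 + 0.0155·0.49 + 0.2176·0.23 + 0.0066·0.07 + 0.2196·0.04 + 0.1357·0.1
      = 0.005474 + 0.007595 + 0.050048 + 0.000462 + 0.008784 + 0.01357 = 0.085933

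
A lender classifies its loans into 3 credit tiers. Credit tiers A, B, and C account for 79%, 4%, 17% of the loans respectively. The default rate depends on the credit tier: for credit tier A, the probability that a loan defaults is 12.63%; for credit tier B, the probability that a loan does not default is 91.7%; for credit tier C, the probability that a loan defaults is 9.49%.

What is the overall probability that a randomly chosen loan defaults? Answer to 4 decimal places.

0.1192

P(D|B) = 1 − 0.917 = 0.083.
P(D) = P(D|A)·P(A) + P(D|B)·P(B) + P(D|C)·P(C)
      = 0.1263·0.79 + 0.083·0.04 + 0.0949·0.17
      = 0.099777 + 0.00332 + 0.016133 = 0.11923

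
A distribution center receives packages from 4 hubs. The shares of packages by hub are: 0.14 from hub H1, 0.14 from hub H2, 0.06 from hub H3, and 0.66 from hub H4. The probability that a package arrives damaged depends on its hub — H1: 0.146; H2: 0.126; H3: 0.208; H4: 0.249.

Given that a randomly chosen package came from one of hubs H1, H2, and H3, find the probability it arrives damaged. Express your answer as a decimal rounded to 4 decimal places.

Let S = {H1, H2, H3}.
P(S) = 0.14 + 0.14 + 0.06 = 0.34.
P(D ∩ S) = 0.146·0.14 + 0.126·0.14 + 0.208·0.06 = 0.02044 + 0.01764 + 0.01248 = 0.05056.
P(D | S) = 0.05056 / 0.34 = 0.148706…

0.1487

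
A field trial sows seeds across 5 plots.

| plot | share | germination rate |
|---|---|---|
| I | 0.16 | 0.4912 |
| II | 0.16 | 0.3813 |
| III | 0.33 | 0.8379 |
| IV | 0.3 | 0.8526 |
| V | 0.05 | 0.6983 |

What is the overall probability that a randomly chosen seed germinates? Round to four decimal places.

0.7068

By the law of total probability,
P(G) = P(G|I)·P(I) + P(G|II)·P(II) + P(G|III)·P(III) + P(G|IV)·P(IV) + P(G|V)·P(V)
      = 0.4912·0.16 + 0.3813·0.16 + 0.8379·0.33 + 0.8526·0.3 + 0.6983·0.05
      = 0.078592 + 0.061008 + 0.276507 + 0.25578 + 0.034915 = 0.706802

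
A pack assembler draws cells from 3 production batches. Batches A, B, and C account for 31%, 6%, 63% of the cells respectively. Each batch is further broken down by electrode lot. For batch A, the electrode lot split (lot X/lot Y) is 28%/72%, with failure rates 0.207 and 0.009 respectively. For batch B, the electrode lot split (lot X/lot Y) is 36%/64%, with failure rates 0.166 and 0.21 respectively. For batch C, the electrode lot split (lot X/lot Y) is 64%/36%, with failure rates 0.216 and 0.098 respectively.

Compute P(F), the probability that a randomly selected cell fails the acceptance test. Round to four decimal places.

0.1409

P(F|A) = 0.28·0.207 + 0.72·0.009 = 0.05796 + 0.00648 = 0.06444
P(F|B) = 0.36·0.166 + 0.64·0.21 = 0.05976 + 0.1344 = 0.19416
P(F|C) = 0.64·0.216 + 0.36·0.098 = 0.13824 + 0.03528 = 0.17352
By total probability over the outer partition,
P(F) = 0.31·0.06444 + 0.06·0.19416 + 0.63·0.17352
      = 0.0199764 + 0.0116496 + 0.1093176 = 0.1409436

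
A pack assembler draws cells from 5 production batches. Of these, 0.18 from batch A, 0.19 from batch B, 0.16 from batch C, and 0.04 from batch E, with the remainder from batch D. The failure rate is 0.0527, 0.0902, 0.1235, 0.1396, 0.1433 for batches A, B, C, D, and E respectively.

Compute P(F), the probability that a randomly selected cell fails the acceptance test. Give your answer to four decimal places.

P(F) ≈ 0.1121

P(D) = 1 − (0.18 + 0.19 + 0.16 + 0.04) = 0.43.
P(F) = P(F|A)·P(A) + P(F|B)·P(B) + P(F|C)·P(C) + P(F|D)·P(D) + P(F|E)·P(E)
      = 0.0527·0.18 + 0.0902·0.19 + 0.1235·0.16 + 0.1396·0.43 + 0.1433·0.04
      = 0.009486 + 0.017138 + 0.01976 + 0.060028 + 0.005732 = 0.112144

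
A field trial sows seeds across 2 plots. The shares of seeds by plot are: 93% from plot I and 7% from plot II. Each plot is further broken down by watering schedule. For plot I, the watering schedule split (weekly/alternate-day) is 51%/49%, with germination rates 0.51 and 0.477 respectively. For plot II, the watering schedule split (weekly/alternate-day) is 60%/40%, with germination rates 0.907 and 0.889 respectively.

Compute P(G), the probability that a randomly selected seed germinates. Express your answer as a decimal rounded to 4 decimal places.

P(G|I) = 0.51·0.51 + 0.49·0.477 = 0.2601 + 0.23373 = 0.49383
P(G|II) = 0.6·0.907 + 0.4·0.889 = 0.5442 + 0.3556 = 0.8998
By total probability over the outer partition,
P(G) = 0.93·0.49383 + 0.07·0.8998
      = 0.4592619 + 0.062986 = 0.5222479

P(G) ≈ 0.5222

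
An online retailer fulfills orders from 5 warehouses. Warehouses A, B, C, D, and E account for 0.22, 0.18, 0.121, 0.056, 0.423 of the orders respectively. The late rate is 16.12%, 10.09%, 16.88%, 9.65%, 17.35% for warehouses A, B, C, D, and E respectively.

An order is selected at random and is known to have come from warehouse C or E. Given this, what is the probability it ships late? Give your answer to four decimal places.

0.1725

Let S = {C, E}.
P(S) = 0.121 + 0.423 = 0.544.
P(L ∩ S) = 0.1688·0.121 + 0.1735·0.423 = 0.0204248 + 0.0733905 = 0.0938153.
P(L | S) = 0.0938153 / 0.544 = 0.172455…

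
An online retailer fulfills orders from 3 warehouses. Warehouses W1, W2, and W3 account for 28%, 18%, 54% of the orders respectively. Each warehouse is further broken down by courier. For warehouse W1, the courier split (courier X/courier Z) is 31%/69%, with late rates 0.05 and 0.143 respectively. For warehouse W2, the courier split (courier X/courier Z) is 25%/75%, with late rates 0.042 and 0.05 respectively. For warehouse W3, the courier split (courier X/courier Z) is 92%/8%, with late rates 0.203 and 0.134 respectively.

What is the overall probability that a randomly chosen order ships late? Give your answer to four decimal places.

P(L|W1) = 0.31·0.05 + 0.69·0.143 = 0.0155 + 0.09867 = 0.11417
P(L|W2) = 0.25·0.042 + 0.75·0.05 = 0.0105 + 0.0375 = 0.048
P(L|W3) = 0.92·0.203 + 0.08·0.134 = 0.18676 + 0.01072 = 0.19748
By total probability over the outer partition,
P(L) = 0.28·0.11417 + 0.18·0.048 + 0.54·0.19748
      = 0.0319676 + 0.00864 + 0.1066392 = 0.1472468

0.1472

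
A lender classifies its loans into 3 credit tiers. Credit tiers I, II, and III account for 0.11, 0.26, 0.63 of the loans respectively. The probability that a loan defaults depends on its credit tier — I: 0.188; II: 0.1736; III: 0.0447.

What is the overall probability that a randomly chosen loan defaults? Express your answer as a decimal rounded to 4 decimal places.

P(D) ≈ 0.0940

P(D) = P(D|I)·P(I) + P(D|II)·P(II) + P(D|III)·P(III)
      = 0.188·0.11 + 0.1736·0.26 + 0.0447·0.63
      = 0.02068 + 0.045136 + 0.028161 = 0.093977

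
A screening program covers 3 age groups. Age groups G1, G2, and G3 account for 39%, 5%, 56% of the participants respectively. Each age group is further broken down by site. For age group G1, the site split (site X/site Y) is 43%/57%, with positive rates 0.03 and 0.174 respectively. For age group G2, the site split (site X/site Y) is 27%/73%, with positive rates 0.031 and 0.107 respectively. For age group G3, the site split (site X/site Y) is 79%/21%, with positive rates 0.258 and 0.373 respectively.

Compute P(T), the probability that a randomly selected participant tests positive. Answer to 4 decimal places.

P(T|G1) = 0.43·0.03 + 0.57·0.174 = 0.0129 + 0.09918 = 0.11208
P(T|G2) = 0.27·0.031 + 0.73·0.107 = 0.00837 + 0.07811 = 0.08648
P(T|G3) = 0.79·0.258 + 0.21·0.373 = 0.20382 + 0.07833 = 0.28215
By total probability over the outer partition,
P(T) = 0.39·0.11208 + 0.05·0.08648 + 0.56·0.28215
      = 0.0437112 + 0.004324 + 0.158004 = 0.2060392

P(T) ≈ 0.2060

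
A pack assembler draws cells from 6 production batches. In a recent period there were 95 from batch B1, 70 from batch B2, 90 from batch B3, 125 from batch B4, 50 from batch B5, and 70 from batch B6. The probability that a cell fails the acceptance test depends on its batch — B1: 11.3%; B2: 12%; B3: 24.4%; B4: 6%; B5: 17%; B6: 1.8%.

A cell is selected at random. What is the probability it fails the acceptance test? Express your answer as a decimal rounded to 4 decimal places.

Total: 95 + 70 + 90 + 125 + 50 + 70 = 500.
P(B1) = 95/500 = 0.19. P(B2) = 70/500 = 0.14. P(B3) = 90/500 = 0.18. P(B4) = 125/500 = 0.25. P(B5) = 50/500 = 0.1. P(B6) = 70/500 = 0.14.
By the law of total probability,
P(F) = P(F|B1)·P(B1) + P(F|B2)·P(B2) + P(F|B3)·P(B3) + P(F|B4)·P(B4) + P(F|B5)·P(B5) + P(F|B6)·P(B6)
      = 0.113·0.19 + 0.12·0.14 + 0.244·0.18 + 0.06·0.25 + 0.17·0.1 + 0.018·0.14
      = 0.02147 + 0.0168 + 0.04392 + 0.015 + 0.017 + 0.00252 = 0.11671

0.1167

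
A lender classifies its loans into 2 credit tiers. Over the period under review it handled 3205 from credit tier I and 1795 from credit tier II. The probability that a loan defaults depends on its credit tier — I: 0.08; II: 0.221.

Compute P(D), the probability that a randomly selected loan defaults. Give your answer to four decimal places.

Total: 3205 + 1795 = 5000.
P(I) = 3205/5000 = 0.641. P(II) = 1795/5000 = 0.359.
P(D) = P(D|I)·P(I) + P(D|II)·P(II)
      = 0.08·0.641 + 0.221·0.359
      = 0.05128 + 0.079339 = 0.130619

P(D) ≈ 0.1306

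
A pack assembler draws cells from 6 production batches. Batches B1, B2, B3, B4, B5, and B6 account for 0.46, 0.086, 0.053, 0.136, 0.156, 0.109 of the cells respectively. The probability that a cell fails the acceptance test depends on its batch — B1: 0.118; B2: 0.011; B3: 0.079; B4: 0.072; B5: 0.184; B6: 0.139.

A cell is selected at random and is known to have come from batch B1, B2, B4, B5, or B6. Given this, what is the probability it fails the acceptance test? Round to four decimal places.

Let S = {B1, B2, B4, B5, B6}.
P(S) = 0.46 + 0.086 + 0.136 + 0.156 + 0.109 = 0.947.
P(F ∩ S) = 0.118·0.46 + 0.011·0.086 + 0.072·0.136 + 0.184·0.156 + 0.139·0.109 = 0.05428 + 0.000946 + 0.009792 + 0.028704 + 0.015151 = 0.108873.
P(F | S) = 0.108873 / 0.947 = 0.114966…

0.1150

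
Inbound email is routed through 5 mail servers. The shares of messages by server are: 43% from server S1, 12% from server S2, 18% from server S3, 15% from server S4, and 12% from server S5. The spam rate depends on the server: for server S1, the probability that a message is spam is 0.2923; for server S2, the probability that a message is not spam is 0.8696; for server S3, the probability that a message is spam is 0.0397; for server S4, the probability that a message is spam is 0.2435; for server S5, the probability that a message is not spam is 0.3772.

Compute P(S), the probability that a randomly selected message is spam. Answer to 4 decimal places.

P(S) ≈ 0.2597

P(S|S2) = 1 − 0.8696 = 0.1304.
P(S|S5) = 1 − 0.3772 = 0.6228.
P(S) = P(S|S1)·P(S1) + P(S|S2)·P(S2) + P(S|S3)·P(S3) + P(S|S4)·P(S4) + P(S|S5)·P(S5)
      = 0.2923·0.43 + 0.1304·0.12 + 0.0397·0.18 + 0.2435·0.15 + 0.6228·0.12
      = 0.125689 + 0.015648 + 0.007146 + 0.036525 + 0.074736 = 0.259744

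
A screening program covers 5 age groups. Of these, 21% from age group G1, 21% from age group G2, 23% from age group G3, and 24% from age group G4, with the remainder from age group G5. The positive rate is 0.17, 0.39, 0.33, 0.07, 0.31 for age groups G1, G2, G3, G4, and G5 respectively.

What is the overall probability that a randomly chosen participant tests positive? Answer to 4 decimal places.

P(T) ≈ 0.2444

P(G5) = 1 − (0.21 + 0.21 + 0.23 + 0.24) = 0.11.
P(T) = P(T|G1)·P(G1) + P(T|G2)·P(G2) + P(T|G3)·P(G3) + P(T|G4)·P(G4) + P(T|G5)·P(G5)
      = 0.17·0.21 + 0.39·0.21 + 0.33·0.23 + 0.07·0.24 + 0.31·0.11
      = 0.0357 + 0.0819 + 0.0759 + 0.0168 + 0.0341 = 0.2444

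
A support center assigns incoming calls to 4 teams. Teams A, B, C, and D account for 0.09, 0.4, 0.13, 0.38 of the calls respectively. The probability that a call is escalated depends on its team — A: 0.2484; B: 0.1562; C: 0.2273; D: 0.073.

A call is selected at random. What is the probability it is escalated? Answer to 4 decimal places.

P(E) ≈ 0.1421

By the law of total probability,
P(E) = P(E|A)·P(A) + P(E|B)·P(B) + P(E|C)·P(C) + P(E|D)·P(D)
      = 0.2484·0.09 + 0.1562·0.4 + 0.2273·0.13 + 0.073·0.38
      = 0.022356 + 0.06248 + 0.029549 + 0.02774 = 0.142125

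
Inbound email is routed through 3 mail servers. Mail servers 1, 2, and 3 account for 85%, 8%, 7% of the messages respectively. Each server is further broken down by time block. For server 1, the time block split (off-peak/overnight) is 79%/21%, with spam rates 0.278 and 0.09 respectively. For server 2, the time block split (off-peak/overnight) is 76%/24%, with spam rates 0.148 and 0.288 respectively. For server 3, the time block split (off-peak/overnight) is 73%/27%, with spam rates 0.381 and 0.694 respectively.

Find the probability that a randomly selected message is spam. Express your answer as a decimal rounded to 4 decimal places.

P(S|1) = 0.79·0.278 + 0.21·0.09 = 0.21962 + 0.0189 = 0.23852
P(S|2) = 0.76·0.148 + 0.24·0.288 = 0.11248 + 0.06912 = 0.1816
P(S|3) = 0.73·0.381 + 0.27·0.694 = 0.27813 + 0.18738 = 0.46551
Then overall,
P(S) = 0.85·0.23852 + 0.08·0.1816 + 0.07·0.46551
      = 0.202742 + 0.014528 + 0.0325857 = 0.2498557

P(S) ≈ 0.2499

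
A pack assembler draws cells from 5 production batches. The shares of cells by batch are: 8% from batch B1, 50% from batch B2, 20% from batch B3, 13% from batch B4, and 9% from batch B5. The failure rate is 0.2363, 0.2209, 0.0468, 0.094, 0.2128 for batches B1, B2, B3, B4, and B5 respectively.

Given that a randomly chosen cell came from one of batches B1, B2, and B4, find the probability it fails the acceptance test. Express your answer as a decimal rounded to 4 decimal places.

0.1994

Let S = {B1, B2, B4}.
P(S) = 0.08 + 0.5 + 0.13 = 0.71.
P(F ∩ S) = 0.2363·0.08 + 0.2209·0.5 + 0.094·0.13 = 0.018904 + 0.11045 + 0.01222 = 0.141574.
P(F | S) = 0.141574 / 0.71 = 0.199400…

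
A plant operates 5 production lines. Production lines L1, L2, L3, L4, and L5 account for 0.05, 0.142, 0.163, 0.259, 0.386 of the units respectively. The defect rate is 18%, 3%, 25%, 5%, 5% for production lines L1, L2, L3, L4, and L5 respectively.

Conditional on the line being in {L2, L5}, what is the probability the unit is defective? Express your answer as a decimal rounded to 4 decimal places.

P(D|S) ≈ 0.0446

Let S = {L2, L5}.
P(S) = 0.142 + 0.386 = 0.528.
P(D ∩ S) = 0.03·0.142 + 0.05·0.386 = 0.00426 + 0.0193 = 0.02356.
P(D | S) = 0.02356 / 0.528 = 0.044621…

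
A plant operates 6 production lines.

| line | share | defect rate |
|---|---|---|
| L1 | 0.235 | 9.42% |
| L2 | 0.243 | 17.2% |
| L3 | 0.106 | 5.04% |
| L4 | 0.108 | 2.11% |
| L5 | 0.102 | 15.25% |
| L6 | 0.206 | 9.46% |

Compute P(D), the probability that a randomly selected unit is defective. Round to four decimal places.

0.1066

By the law of total probability,
P(D) = P(D|L1)·P(L1) + P(D|L2)·P(L2) + P(D|L3)·P(L3) + P(D|L4)·P(L4) + P(D|L5)·P(L5) + P(D|L6)·P(L6)
      = 0.0942·0.235 + 0.172·0.243 + 0.0504·0.106 + 0.0211·0.108 + 0.1525·0.102 + 0.0946·0.206
      = 0.022137 + 0.041796 + 0.0053424 + 0.0022788 + 0.015555 + 0.0194876 = 0.1065968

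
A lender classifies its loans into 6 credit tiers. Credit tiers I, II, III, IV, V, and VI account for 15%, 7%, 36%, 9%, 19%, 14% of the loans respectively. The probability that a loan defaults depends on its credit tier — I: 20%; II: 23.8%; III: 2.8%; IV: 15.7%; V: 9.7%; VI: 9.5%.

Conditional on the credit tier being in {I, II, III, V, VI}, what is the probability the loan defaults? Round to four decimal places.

Let S = {I, II, III, V, VI}.
P(S) = 0.15 + 0.07 + 0.36 + 0.19 + 0.14 = 0.91.
P(D ∩ S) = 0.2·0.15 + 0.238·0.07 + 0.028·0.36 + 0.097·0.19 + 0.095·0.14 = 0.03 + 0.01666 + 0.01008 + 0.01843 + 0.0133 = 0.08847.
P(D | S) = 0.08847 / 0.91 = 0.097220…

P(D|S) ≈ 0.0972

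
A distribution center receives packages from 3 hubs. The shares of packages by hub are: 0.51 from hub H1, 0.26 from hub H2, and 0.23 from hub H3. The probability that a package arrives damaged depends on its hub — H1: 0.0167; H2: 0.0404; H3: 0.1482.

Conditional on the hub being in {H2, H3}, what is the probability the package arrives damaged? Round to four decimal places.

P(D|S) ≈ 0.0910

Let S = {H2, H3}.
P(S) = 0.26 + 0.23 = 0.49.
P(D ∩ S) = 0.0404·0.26 + 0.1482·0.23 = 0.010504 + 0.034086 = 0.04459.
P(D | S) = 0.04459 / 0.49 = 0.091000…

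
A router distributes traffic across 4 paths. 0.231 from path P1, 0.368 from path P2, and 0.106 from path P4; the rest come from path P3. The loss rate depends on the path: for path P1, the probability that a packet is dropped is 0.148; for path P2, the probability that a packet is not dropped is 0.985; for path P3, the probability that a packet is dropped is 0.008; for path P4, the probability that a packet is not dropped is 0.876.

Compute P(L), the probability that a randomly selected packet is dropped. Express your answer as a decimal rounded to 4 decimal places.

0.0552

P(P3) = 1 − (0.231 + 0.368 + 0.106) = 0.295.
P(L|P2) = 1 − 0.985 = 0.015.
P(L|P4) = 1 − 0.876 = 0.124.
P(L) = P(L|P1)·P(P1) + P(L|P2)·P(P2) + P(L|P3)·P(P3) + P(L|P4)·P(P4)
      = 0.148·0.231 + 0.015·0.368 + 0.008·0.295 + 0.124·0.106
      = 0.034188 + 0.00552 + 0.00236 + 0.013144 = 0.055212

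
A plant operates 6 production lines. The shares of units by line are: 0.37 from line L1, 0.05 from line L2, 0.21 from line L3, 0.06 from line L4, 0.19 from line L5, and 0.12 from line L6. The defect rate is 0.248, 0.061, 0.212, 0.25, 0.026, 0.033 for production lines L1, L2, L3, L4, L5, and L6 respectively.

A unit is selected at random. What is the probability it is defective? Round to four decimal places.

By the law of total probability,
P(D) = P(D|L1)·P(L1) + P(D|L2)·P(L2) + P(D|L3)·P(L3) + P(D|L4)·P(L4) + P(D|L5)·P(L5) + P(D|L6)·P(L6)
      = 0.248·0.37 + 0.061·0.05 + 0.212·0.21 + 0.25·0.06 + 0.026·0.19 + 0.033·0.12
      = 0.09176 + 0.00305 + 0.04452 + 0.015 + 0.00494 + 0.00396 = 0.16323

0.1632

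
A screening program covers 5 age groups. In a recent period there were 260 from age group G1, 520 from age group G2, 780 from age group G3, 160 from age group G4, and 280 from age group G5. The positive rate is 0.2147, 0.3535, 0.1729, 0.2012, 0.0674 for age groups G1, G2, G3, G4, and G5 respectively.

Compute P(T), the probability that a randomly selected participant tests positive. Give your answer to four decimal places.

0.2128

Total: 260 + 520 + 780 + 160 + 280 = 2000.
P(G1) = 260/2000 = 0.13. P(G2) = 520/2000 = 0.26. P(G3) = 780/2000 = 0.39. P(G4) = 160/2000 = 0.08. P(G5) = 280/2000 = 0.14.
P(T) = P(T|G1)·P(G1) + P(T|G2)·P(G2) + P(T|G3)·P(G3) + P(T|G4)·P(G4) + P(T|G5)·P(G5)
      = 0.2147·0.13 + 0.3535·0.26 + 0.1729·0.39 + 0.2012·0.08 + 0.0674·0.14
      = 0.027911 + 0.09191 + 0.067431 + 0.016096 + 0.009436 = 0.212784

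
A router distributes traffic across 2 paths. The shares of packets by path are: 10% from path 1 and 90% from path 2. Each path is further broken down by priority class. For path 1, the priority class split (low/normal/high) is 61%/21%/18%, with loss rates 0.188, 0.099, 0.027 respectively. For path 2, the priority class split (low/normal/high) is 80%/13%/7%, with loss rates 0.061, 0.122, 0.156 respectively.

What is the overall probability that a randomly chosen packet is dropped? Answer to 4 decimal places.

0.0821

P(L|1) = 0.61·0.188 + 0.21·0.099 + 0.18·0.027 = 0.11468 + 0.02079 + 0.00486 = 0.14033
P(L|2) = 0.8·0.061 + 0.13·0.122 + 0.07·0.156 = 0.0488 + 0.01586 + 0.01092 = 0.07558
By total probability over the outer partition,
P(L) = 0.1·0.14033 + 0.9·0.07558
      = 0.014033 + 0.068022 = 0.082055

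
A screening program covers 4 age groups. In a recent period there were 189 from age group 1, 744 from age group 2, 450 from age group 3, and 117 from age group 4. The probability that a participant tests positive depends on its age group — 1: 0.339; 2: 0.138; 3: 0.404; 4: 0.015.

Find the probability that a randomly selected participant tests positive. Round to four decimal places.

Total: 189 + 744 + 450 + 117 = 1500.
P(1) = 189/1500 = 0.126. P(2) = 744/1500 = 0.496. P(3) = 450/1500 = 0.3. P(4) = 117/1500 = 0.078.
P(T) = P(T|1)·P(1) + P(T|2)·P(2) + P(T|3)·P(3) + P(T|4)·P(4)
      = 0.339·0.126 + 0.138·0.496 + 0.404·0.3 + 0.015·0.078
      = 0.042714 + 0.068448 + 0.1212 + 0.00117 = 0.233532

0.2335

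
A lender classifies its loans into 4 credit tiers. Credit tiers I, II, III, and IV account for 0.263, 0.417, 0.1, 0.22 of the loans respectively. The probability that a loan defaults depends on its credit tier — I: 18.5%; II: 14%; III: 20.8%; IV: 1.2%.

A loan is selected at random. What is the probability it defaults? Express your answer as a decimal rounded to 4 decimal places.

0.1305

Using total probability over the partition,
P(D) = P(D|I)·P(I) + P(D|II)·P(II) + P(D|III)·P(III) + P(D|IV)·P(IV)
      = 0.185·0.263 + 0.14·0.417 + 0.208·0.1 + 0.012·0.22
      = 0.048655 + 0.05838 + 0.0208 + 0.00264 = 0.130475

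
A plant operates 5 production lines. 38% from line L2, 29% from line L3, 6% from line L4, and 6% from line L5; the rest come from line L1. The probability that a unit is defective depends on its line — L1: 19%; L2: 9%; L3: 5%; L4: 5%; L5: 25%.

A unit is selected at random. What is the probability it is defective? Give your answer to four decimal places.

0.1066

P(L1) = 1 − (0.38 + 0.29 + 0.06 + 0.06) = 0.21.
Using total probability over the partition,
P(D) = P(D|L1)·P(L1) + P(D|L2)·P(L2) + P(D|L3)·P(L3) + P(D|L4)·P(L4) + P(D|L5)·P(L5)
      = 0.19·0.21 + 0.09·0.38 + 0.05·0.29 + 0.05·0.06 + 0.25·0.06
      = 0.0399 + 0.0342 + 0.0145 + 0.003 + 0.015 = 0.1066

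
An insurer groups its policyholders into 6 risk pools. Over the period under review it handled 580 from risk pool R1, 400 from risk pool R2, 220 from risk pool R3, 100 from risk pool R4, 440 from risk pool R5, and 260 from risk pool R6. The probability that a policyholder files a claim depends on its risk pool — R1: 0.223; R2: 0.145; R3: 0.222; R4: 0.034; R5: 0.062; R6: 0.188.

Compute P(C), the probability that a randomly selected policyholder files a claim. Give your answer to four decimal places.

0.1579

Total: 580 + 400 + 220 + 100 + 440 + 260 = 2000.
P(R1) = 580/2000 = 0.29. P(R2) = 400/2000 = 0.2. P(R3) = 220/2000 = 0.11. P(R4) = 100/2000 = 0.05. P(R5) = 440/2000 = 0.22. P(R6) = 260/2000 = 0.13.
Summing over the partition,
P(C) = P(C|R1)·P(R1) + P(C|R2)·P(R2) + P(C|R3)·P(R3) + P(C|R4)·P(R4) + P(C|R5)·P(R5) + P(C|R6)·P(R6)
      = 0.223·0.29 + 0.145·0.2 + 0.222·0.11 + 0.034·0.05 + 0.062·0.22 + 0.188·0.13
      = 0.06467 + 0.029 + 0.02442 + 0.0017 + 0.01364 + 0.02444 = 0.15787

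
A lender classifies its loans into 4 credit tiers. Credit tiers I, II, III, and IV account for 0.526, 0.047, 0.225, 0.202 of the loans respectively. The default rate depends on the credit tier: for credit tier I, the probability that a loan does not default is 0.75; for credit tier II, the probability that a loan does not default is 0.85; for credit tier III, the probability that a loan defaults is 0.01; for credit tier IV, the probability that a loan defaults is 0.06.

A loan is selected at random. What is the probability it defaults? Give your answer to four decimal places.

0.1529

P(D|I) = 1 − 0.75 = 0.25.
P(D|II) = 1 − 0.85 = 0.15.
P(D) = P(D|I)·P(I) + P(D|II)·P(II) + P(D|III)·P(III) + P(D|IV)·P(IV)
      = 0.25·0.526 + 0.15·0.047 + 0.01·0.225 + 0.06·0.202
      = 0.1315 + 0.00705 + 0.00225 + 0.01212 = 0.15292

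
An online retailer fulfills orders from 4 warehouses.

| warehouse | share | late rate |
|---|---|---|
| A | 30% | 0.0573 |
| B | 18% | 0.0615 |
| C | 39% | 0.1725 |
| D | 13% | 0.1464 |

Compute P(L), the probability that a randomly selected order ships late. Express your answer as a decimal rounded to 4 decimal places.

P(L) = P(L|A)·P(A) + P(L|B)·P(B) + P(L|C)·P(C) + P(L|D)·P(D)
      = 0.0573·0.3 + 0.0615·0.18 + 0.1725·0.39 + 0.1464·0.13
      = 0.01719 + 0.01107 + 0.067275 + 0.019032 = 0.114567

P(L) ≈ 0.1146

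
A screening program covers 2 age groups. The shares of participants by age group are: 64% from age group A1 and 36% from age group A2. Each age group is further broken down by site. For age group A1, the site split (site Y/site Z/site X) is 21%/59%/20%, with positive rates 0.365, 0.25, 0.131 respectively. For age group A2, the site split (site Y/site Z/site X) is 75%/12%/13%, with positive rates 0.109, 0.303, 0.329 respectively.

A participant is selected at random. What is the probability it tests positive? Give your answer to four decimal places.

P(T|A1) = 0.21·0.365 + 0.59·0.25 + 0.2·0.131 = 0.07665 + 0.1475 + 0.0262 = 0.25035
P(T|A2) = 0.75·0.109 + 0.12·0.303 + 0.13·0.329 = 0.08175 + 0.03636 + 0.04277 = 0.16088
By total probability over the outer partition,
P(T) = 0.64·0.25035 + 0.36·0.16088
      = 0.160224 + 0.0579168 = 0.2181408

P(T) ≈ 0.2181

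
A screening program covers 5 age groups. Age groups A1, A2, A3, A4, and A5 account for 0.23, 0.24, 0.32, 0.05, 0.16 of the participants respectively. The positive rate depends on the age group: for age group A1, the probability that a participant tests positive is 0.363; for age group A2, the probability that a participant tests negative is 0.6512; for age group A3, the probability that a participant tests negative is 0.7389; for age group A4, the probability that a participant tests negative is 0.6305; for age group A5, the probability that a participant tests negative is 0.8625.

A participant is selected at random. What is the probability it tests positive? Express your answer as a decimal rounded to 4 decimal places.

P(T|A2) = 1 − 0.6512 = 0.3488.
P(T|A3) = 1 − 0.7389 = 0.2611.
P(T|A4) = 1 − 0.6305 = 0.3695.
P(T|A5) = 1 − 0.8625 = 0.1375.
P(T) = P(T|A1)·P(A1) + P(T|A2)·P(A2) + P(T|A3)·P(A3) + P(T|A4)·P(A4) + P(T|A5)·P(A5)
      = 0.363·0.23 + 0.3488·0.24 + 0.2611·0.32 + 0.3695·0.05 + 0.1375·0.16
      = 0.08349 + 0.083712 + 0.083552 + 0.018475 + 0.022 = 0.291229

0.2912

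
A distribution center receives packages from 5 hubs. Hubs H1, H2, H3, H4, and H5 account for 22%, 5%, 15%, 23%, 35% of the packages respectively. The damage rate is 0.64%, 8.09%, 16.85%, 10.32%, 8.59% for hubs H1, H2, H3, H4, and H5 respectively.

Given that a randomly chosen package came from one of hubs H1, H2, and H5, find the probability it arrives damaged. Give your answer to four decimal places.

Let S = {H1, H2, H5}.
P(S) = 0.22 + 0.05 + 0.35 = 0.62.
P(D ∩ S) = 0.0064·0.22 + 0.0809·0.05 + 0.0859·0.35 = 0.001408 + 0.004045 + 0.030065 = 0.035518.
P(D | S) = 0.035518 / 0.62 = 0.057287…

P(D|S) ≈ 0.0573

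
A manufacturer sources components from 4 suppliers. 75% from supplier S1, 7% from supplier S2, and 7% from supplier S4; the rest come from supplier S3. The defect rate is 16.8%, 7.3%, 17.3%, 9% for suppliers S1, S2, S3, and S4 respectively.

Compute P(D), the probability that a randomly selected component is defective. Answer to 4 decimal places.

P(S3) = 1 − (0.75 + 0.07 + 0.07) = 0.11.
Using total probability over the partition,
P(D) = P(D|S1)·P(S1) + P(D|S2)·P(S2) + P(D|S3)·P(S3) + P(D|S4)·P(S4)
      = 0.168·0.75 + 0.073·0.07 + 0.173·0.11 + 0.09·0.07
      = 0.126 + 0.00511 + 0.01903 + 0.0063 = 0.15644

P(D) ≈ 0.1564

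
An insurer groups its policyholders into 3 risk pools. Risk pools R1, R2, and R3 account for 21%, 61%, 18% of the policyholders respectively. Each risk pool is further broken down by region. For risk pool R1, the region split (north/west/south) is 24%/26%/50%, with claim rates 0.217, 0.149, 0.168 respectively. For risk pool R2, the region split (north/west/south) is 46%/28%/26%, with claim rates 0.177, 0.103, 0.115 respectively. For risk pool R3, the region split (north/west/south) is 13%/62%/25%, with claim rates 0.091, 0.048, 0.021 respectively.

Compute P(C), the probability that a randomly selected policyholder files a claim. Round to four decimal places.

P(C|R1) = 0.24·0.217 + 0.26·0.149 + 0.5·0.168 = 0.05208 + 0.03874 + 0.084 = 0.17482
P(C|R2) = 0.46·0.177 + 0.28·0.103 + 0.26·0.115 = 0.08142 + 0.02884 + 0.0299 = 0.14016
P(C|R3) = 0.13·0.091 + 0.62·0.048 + 0.25·0.021 = 0.01183 + 0.02976 + 0.00525 = 0.04684
Then overall,
P(C) = 0.21·0.17482 + 0.61·0.14016 + 0.18·0.04684
      = 0.0367122 + 0.0854976 + 0.0084312 = 0.130641

P(C) ≈ 0.1306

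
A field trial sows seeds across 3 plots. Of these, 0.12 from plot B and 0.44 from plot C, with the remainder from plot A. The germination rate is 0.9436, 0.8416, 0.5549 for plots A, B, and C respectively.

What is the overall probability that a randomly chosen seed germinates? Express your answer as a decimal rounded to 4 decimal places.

0.7603

P(A) = 1 − (0.12 + 0.44) = 0.44.
Summing over the partition,
P(G) = P(G|A)·P(A) + P(G|B)·P(B) + P(G|C)·P(C)
      = 0.9436·0.44 + 0.8416·0.12 + 0.5549·0.44
      = 0.415184 + 0.100992 + 0.244156 = 0.760332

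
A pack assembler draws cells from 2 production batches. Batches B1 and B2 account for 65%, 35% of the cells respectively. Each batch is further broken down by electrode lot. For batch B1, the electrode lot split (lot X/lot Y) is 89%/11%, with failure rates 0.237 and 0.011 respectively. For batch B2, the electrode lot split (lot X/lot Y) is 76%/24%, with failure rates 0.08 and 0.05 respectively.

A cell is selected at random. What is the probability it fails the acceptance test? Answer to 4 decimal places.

P(F|B1) = 0.89·0.237 + 0.11·0.011 = 0.21093 + 0.00121 = 0.21214
P(F|B2) = 0.76·0.08 + 0.24·0.05 = 0.0608 + 0.012 = 0.0728
Then overall,
P(F) = 0.65·0.21214 + 0.35·0.0728
      = 0.137891 + 0.02548 = 0.163371

P(F) ≈ 0.1634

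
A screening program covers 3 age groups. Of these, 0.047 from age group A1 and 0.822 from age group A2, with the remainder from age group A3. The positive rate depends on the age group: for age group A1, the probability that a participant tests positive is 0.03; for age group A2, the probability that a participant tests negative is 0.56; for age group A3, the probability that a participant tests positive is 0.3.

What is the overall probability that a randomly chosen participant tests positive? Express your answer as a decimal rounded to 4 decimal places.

P(A3) = 1 − (0.047 + 0.822) = 0.131.
P(T|A2) = 1 − 0.56 = 0.44.
P(T) = P(T|A1)·P(A1) + P(T|A2)·P(A2) + P(T|A3)·P(A3)
      = 0.03·0.047 + 0.44·0.822 + 0.3·0.131
      = 0.00141 + 0.36168 + 0.0393 = 0.40239

0.4024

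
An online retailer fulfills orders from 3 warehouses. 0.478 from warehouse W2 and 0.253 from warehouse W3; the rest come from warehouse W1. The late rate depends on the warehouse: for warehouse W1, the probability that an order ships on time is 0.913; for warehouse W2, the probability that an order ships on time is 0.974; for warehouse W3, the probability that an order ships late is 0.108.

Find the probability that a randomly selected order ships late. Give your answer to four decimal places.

P(W1) = 1 − (0.478 + 0.253) = 0.269.
P(L|W1) = 1 − 0.913 = 0.087.
P(L|W2) = 1 − 0.974 = 0.026.
By the law of total probability,
P(L) = P(L|W1)·P(W1) + P(L|W2)·P(W2) + P(L|W3)·P(W3)
      = 0.087·0.269 + 0.026·0.478 + 0.108·0.253
      = 0.023403 + 0.012428 + 0.027324 = 0.063155

P(L) ≈ 0.0632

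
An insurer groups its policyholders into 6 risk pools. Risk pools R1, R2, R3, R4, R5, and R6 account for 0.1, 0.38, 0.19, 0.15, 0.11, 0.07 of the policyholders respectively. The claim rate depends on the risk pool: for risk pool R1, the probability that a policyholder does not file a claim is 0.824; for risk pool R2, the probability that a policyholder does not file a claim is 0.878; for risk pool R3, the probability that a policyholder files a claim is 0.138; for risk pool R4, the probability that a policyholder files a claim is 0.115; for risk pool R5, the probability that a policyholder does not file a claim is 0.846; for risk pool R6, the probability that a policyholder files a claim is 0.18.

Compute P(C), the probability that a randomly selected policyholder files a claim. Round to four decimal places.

0.1370

P(C|R1) = 1 − 0.824 = 0.176.
P(C|R2) = 1 − 0.878 = 0.122.
P(C|R5) = 1 − 0.846 = 0.154.
P(C) = P(C|R1)·P(R1) + P(C|R2)·P(R2) + P(C|R3)·P(R3) + P(C|R4)·P(R4) + P(C|R5)·P(R5) + P(C|R6)·P(R6)
      = 0.176·0.1 + 0.122·0.38 + 0.138·0.19 + 0.115·0.15 + 0.154·0.11 + 0.18·0.07
      = 0.0176 + 0.04636 + 0.02622 + 0.01725 + 0.01694 + 0.0126 = 0.13697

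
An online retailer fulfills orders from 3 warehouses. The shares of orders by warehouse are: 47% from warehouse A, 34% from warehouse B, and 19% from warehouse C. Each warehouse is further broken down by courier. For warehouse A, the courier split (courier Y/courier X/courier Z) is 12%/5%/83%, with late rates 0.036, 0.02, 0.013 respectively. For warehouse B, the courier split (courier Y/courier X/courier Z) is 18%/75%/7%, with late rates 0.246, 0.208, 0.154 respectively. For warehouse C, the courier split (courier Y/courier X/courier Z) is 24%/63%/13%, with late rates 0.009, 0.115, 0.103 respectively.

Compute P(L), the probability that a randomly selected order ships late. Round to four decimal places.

0.0961

P(L|A) = 0.12·0.036 + 0.05·0.02 + 0.83·0.013 = 0.00432 + 0.001 + 0.01079 = 0.01611
P(L|B) = 0.18·0.246 + 0.75·0.208 + 0.07·0.154 = 0.04428 + 0.156 + 0.01078 = 0.21106
P(L|C) = 0.24·0.009 + 0.63·0.115 + 0.13·0.103 = 0.00216 + 0.07245 + 0.01339 = 0.088
Then overall,
P(L) = 0.47·0.01611 + 0.34·0.21106 + 0.19·0.088
      = 0.0075717 + 0.0717604 + 0.01672 = 0.0960521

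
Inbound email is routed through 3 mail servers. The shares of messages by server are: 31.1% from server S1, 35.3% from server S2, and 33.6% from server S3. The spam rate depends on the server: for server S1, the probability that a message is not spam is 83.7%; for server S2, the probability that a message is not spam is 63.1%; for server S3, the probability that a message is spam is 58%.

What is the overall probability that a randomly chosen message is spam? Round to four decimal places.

P(S) ≈ 0.3758

P(S|S1) = 1 − 0.837 = 0.163.
P(S|S2) = 1 − 0.631 = 0.369.
Summing over the partition,
P(S) = P(S|S1)·P(S1) + P(S|S2)·P(S2) + P(S|S3)·P(S3)
      = 0.163·0.311 + 0.369·0.353 + 0.58·0.336
      = 0.050693 + 0.130257 + 0.19488 = 0.37583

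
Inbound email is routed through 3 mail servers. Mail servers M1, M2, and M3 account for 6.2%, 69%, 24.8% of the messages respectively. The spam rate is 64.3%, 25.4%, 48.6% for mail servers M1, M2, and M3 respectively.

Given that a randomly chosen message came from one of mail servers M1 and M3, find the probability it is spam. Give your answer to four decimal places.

0.5174

Let J = {M1, M3}.
P(J) = 0.062 + 0.248 = 0.31.
P(S ∩ J) = 0.643·0.062 + 0.486·0.248 = 0.039866 + 0.120528 = 0.160394.
P(S | J) = 0.160394 / 0.31 = 0.517400…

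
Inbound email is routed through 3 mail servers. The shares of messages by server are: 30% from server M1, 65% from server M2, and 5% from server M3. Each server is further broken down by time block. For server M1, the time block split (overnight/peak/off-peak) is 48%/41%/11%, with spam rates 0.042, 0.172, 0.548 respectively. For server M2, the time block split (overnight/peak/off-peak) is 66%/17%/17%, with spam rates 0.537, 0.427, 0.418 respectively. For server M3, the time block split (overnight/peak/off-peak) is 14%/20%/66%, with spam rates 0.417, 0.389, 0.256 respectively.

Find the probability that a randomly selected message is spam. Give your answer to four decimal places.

0.3843

P(S|M1) = 0.48·0.042 + 0.41·0.172 + 0.11·0.548 = 0.02016 + 0.07052 + 0.06028 = 0.15096
P(S|M2) = 0.66·0.537 + 0.17·0.427 + 0.17·0.418 = 0.35442 + 0.07259 + 0.07106 = 0.49807
P(S|M3) = 0.14·0.417 + 0.2·0.389 + 0.66·0.256 = 0.05838 + 0.0778 + 0.16896 = 0.30514
Then overall,
P(S) = 0.3·0.15096 + 0.65·0.49807 + 0.05·0.30514
      = 0.045288 + 0.3237455 + 0.015257 = 0.3842905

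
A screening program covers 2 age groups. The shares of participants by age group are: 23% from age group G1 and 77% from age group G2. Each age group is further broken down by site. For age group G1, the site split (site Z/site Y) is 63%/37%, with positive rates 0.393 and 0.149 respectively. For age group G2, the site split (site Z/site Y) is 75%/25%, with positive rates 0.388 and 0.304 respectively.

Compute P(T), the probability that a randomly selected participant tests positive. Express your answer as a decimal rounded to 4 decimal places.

P(T|G1) = 0.63·0.393 + 0.37·0.149 = 0.24759 + 0.05513 = 0.30272
P(T|G2) = 0.75·0.388 + 0.25·0.304 = 0.291 + 0.076 = 0.367
Then overall,
P(T) = 0.23·0.30272 + 0.77·0.367
      = 0.0696256 + 0.28259 = 0.3522156

0.3522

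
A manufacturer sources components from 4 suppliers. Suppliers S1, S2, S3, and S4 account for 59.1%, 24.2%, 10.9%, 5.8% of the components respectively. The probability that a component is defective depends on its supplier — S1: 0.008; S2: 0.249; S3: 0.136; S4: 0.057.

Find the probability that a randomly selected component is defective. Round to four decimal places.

0.0831

Summing over the partition,
P(D) = P(D|S1)·P(S1) + P(D|S2)·P(S2) + P(D|S3)·P(S3) + P(D|S4)·P(S4)
      = 0.008·0.591 + 0.249·0.242 + 0.136·0.109 + 0.057·0.058
      = 0.004728 + 0.060258 + 0.014824 + 0.003306 = 0.083116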